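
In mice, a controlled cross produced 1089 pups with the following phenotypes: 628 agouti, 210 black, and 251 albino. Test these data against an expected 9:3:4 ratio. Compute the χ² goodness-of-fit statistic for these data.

Total ratio parts = 16. Expected numbers out of 1089:
  agouti: 1089 × 9/16 = 612.5625
  black: 1089 × 3/16 = 204.1875
  albino: 1089 × 4/16 = 272.25
χ² = Σ (O − E)² / E
  agouti: (628 − 612.5625)² / 612.5625 = 0.3890
  black: (210 − 204.1875)² / 204.1875 = 0.1655
  albino: (251 − 272.25)² / 272.25 = 1.6586
χ² = 0.3890 + 0.1655 + 1.6586 = 2.2131 ≈ 2.213

2.213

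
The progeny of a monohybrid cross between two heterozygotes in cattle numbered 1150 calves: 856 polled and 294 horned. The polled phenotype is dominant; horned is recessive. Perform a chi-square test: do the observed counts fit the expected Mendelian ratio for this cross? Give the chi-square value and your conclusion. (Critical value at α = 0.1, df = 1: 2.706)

0.196; consistent

For a monohybrid cross between heterozygotes with complete dominance, the expected phenotypic ratio is 3:1.
The 3:1 ratio has 4 parts, so with N = 1150 the expected counts are:
  polled: 1150 × 3/4 = 862.5
  horned: 1150 × 1/4 = 287.5
χ² = Σ (O − E)² / E
  polled: (856 − 862.5)² / 862.5 = 0.0490
  horned: (294 − 287.5)² / 287.5 = 0.1470
χ² = 0.0490 + 0.1470 = 0.196
Degrees of freedom = 2 − 1 = 1; critical value at α = 0.1 is 2.706.
Since 0.196 < 2.706, we fail to reject the null hypothesis — the data are consistent with the 3:1 ratio.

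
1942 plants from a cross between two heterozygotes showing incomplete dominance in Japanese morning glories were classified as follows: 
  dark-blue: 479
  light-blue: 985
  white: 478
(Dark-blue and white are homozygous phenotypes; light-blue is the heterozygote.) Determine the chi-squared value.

With incomplete dominance, a heterozygote × heterozygote cross gives a 1:2:1 phenotypic ratio.
Total ratio parts = 4. Expected numbers out of 1942:
  dark-blue: 1942 × 1/4 = 485.5
  light-blue: 1942 × 2/4 = 971
  white: 1942 × 1/4 = 485.5
χ² = Σ (O − E)² / E
  dark-blue: (479 − 485.5)² / 485.5 = 0.0870
  light-blue: (985 − 971)² / 971 = 0.2019
  white: (478 − 485.5)² / 485.5 = 0.1159
χ² = 0.0870 + 0.2019 + 0.1159 = 0.4048 ≈ 0.405

0.405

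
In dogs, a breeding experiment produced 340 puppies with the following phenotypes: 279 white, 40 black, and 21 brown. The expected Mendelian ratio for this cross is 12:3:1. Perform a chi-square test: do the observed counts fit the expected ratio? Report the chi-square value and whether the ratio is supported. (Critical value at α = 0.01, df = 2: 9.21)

11.110; not consistent

Expected counts for N = 340 under a 12:3:1 ratio (total parts = 16):
  white: 340 × 12/16 = 255
  black: 340 × 3/16 = 63.75
  brown: 340 × 1/16 = 21.25
χ² = Σ (O − E)² / E
  white: (279 − 255)² / 255 = 2.2588
  black: (40 − 63.75)² / 63.75 = 8.8480
  brown: (21 − 21.25)² / 21.25 = 0.0029
χ² = 2.2588 + 8.8480 + 0.0029 = 11.1097 ≈ 11.110
Degrees of freedom = 3 − 1 = 2; critical value at α = 0.01 is 9.21.
Since 11.110 > 9.21, we reject the null hypothesis — the data do not fit the 12:3:1 ratio.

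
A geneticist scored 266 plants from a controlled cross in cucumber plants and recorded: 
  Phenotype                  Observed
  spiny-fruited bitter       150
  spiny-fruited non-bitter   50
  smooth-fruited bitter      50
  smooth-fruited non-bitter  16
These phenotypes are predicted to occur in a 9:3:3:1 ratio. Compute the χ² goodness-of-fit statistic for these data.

0.025

Total ratio parts = 16. Expected numbers out of 266:
  spiny-fruited bitter: 266 × 9/16 = 149.625
  spiny-fruited non-bitter: 266 × 3/16 = 49.875
  smooth-fruited bitter: 266 × 3/16 = 49.875
  smooth-fruited non-bitter: 266 × 1/16 = 16.625
χ² = Σ (O − E)² / E
  spiny-fruited bitter: (150 − 149.625)² / 149.625 = 0.0009
  spiny-fruited non-bitter: (50 − 49.875)² / 49.875 = 0.0003
  smooth-fruited bitter: (50 − 49.875)² / 49.875 = 0.0003
  smooth-fruited non-bitter: (16 − 16.625)² / 16.625 = 0.0235
χ² = 0.0009 + 0.0003 + 0.0003 + 0.0235 = 0.025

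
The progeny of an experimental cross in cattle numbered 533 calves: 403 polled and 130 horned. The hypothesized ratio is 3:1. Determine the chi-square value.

0.106

Total ratio parts = 4. Expected numbers out of 533:
  polled: 533 × 3/4 = 399.75
  horned: 533 × 1/4 = 133.25
χ² = Σ (O − E)² / E
  polled: (403 − 399.75)² / 399.75 = 0.0264
  horned: (130 − 133.25)² / 133.25 = 0.0793
χ² = 0.0264 + 0.0793 = 0.1057 ≈ 0.106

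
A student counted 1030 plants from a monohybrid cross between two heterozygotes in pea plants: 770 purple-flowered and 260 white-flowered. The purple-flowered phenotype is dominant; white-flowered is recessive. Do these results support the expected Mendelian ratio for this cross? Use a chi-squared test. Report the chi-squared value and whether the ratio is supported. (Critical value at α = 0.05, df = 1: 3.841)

For a monohybrid cross between heterozygotes with complete dominance, the expected phenotypic ratio is 3:1.
Total ratio parts = 4. Expected numbers out of 1030:
  purple-flowered: 1030 × 3/4 = 772.5
  white-flowered: 1030 × 1/4 = 257.5
χ² = Σ (O − E)² / E
  purple-flowered: (770 − 772.5)² / 772.5 = 0.0081
  white-flowered: (260 − 257.5)² / 257.5 = 0.0243
χ² = 0.0081 + 0.0243 = 0.0324 ≈ 0.032
Degrees of freedom = 2 − 1 = 1; critical value at α = 0.05 is 3.841.
Since 0.032 < 3.841, we fail to reject the null hypothesis — the data are consistent with the 3:1 ratio.

0.032; consistent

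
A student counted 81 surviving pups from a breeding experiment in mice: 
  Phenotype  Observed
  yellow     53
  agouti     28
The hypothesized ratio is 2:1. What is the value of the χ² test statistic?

0.056

Expected counts for N = 81 under a 2:1 ratio (total parts = 3):
  yellow: 81 × 2/3 = 54
  agouti: 81 × 1/3 = 27
χ² = Σ (O − E)² / E
  yellow: (53 − 54)² / 54 = 0.0185
  agouti: (28 − 27)² / 27 = 0.0370
χ² = 0.0185 + 0.0370 = 0.0555 ≈ 0.056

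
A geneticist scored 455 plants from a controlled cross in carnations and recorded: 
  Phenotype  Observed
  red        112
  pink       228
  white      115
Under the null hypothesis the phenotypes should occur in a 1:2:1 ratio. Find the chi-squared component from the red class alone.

0.027

The 1:2:1 ratio has 4 parts, so with N = 455 the expected counts are:
  red: 455 × 1/4 = 113.75
  pink: 455 × 2/4 = 227.5
  white: 455 × 1/4 = 113.75
Contribution of red: (112 − 113.75)² / 113.75 = 0.0269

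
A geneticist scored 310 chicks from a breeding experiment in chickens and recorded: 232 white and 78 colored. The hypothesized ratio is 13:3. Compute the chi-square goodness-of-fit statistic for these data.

Total ratio parts = 16. Expected numbers out of 310:
  white: 310 × 13/16 = 251.875
  colored: 310 × 3/16 = 58.125
χ² = Σ (O − E)² / E
  white: (232 − 251.875)² / 251.875 = 1.5683
  colored: (78 − 58.125)² / 58.125 = 6.7960
χ² = 1.5683 + 6.7960 = 8.3643 ≈ 8.364

8.364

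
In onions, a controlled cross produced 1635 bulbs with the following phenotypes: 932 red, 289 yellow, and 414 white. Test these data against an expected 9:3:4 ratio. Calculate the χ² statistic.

1.238

Expected counts for N = 1635 under a 9:3:4 ratio (total parts = 16):
  red: 1635 × 9/16 = 919.6875
  yellow: 1635 × 3/16 = 306.5625
  white: 1635 × 4/16 = 408.75
χ² = Σ (O − E)² / E
  red: (932 − 919.6875)² / 919.6875 = 0.1648
  yellow: (289 − 306.5625)² / 306.5625 = 1.0061
  white: (414 − 408.75)² / 408.75 = 0.0674
χ² = 0.1648 + 1.0061 + 0.0674 = 1.2383 ≈ 1.238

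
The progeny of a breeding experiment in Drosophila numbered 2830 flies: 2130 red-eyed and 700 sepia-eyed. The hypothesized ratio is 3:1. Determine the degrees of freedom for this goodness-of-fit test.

1

A goodness-of-fit test with 2 phenotype classes has df = 2 − 1 = 1.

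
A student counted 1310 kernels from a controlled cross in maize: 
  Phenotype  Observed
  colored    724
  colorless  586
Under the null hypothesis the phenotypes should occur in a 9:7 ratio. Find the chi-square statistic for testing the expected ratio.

0.514

Expected counts for N = 1310 under a 9:7 ratio (total parts = 16):
  colored: 1310 × 9/16 = 736.875
  colorless: 1310 × 7/16 = 573.125
χ² = Σ (O − E)² / E
  colored: (724 − 736.875)² / 736.875 = 0.2250
  colorless: (586 − 573.125)² / 573.125 = 0.2892
χ² = 0.2250 + 0.2892 = 0.5142 ≈ 0.514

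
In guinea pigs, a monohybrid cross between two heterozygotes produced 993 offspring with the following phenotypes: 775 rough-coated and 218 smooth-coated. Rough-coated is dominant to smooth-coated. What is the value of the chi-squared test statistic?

For a monohybrid cross between heterozygotes with complete dominance, the expected phenotypic ratio is 3:1.
Expected counts for N = 993 under a 3:1 ratio (total parts = 4):
  rough-coated: 993 × 3/4 = 744.75
  smooth-coated: 993 × 1/4 = 248.25
χ² = Σ (O − E)² / E
  rough-coated: (775 − 744.75)² / 744.75 = 1.2287
  smooth-coated: (218 − 248.25)² / 248.25 = 3.6861
χ² = 1.2287 + 3.6861 = 4.9148 ≈ 4.915

4.915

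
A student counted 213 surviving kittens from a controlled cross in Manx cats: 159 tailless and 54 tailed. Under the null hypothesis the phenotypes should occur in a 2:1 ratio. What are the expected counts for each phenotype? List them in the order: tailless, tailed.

142, 71

Total ratio parts = 3. Expected numbers out of 213:
  tailless: 213 × 2/3 = 142
  tailed: 213 × 1/3 = 71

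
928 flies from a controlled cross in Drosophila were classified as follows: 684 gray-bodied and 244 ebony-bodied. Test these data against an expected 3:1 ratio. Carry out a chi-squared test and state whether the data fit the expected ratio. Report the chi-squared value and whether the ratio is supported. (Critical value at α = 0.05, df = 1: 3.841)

0.828; consistent

Total ratio parts = 4. Expected numbers out of 928:
  gray-bodied: 928 × 3/4 = 696
  ebony-bodied: 928 × 1/4 = 232
χ² = Σ (O − E)² / E
  gray-bodied: (684 − 696)² / 696 = 0.2069
  ebony-bodied: (244 − 232)² / 232 = 0.6207
χ² = 0.2069 + 0.6207 = 0.8276 ≈ 0.828
Degrees of freedom = 2 − 1 = 1; critical value at α = 0.05 is 3.841.
Since 0.828 < 3.841, we fail to reject the null hypothesis — the data are consistent with the 3:1 ratio.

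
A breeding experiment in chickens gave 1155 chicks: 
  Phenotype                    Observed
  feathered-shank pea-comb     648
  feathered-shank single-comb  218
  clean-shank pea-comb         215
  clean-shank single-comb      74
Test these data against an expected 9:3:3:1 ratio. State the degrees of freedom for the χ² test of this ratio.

3

A goodness-of-fit test with 4 phenotype classes has df = 4 − 1 = 3.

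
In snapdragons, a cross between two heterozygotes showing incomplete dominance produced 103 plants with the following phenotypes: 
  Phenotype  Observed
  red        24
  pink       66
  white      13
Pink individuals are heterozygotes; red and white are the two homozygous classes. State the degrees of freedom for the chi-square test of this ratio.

With incomplete dominance, a heterozygote × heterozygote cross gives a 1:2:1 phenotypic ratio.
A goodness-of-fit test with 3 phenotype classes has df = 3 − 1 = 2.

2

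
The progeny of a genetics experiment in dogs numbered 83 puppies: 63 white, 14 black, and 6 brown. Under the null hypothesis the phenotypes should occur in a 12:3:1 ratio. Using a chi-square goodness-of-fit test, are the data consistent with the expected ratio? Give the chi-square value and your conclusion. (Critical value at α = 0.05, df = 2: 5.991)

The 12:3:1 ratio has 16 parts, so with N = 83 the expected counts are:
  white: 83 × 12/16 = 62.25
  black: 83 × 3/16 = 15.5625
  brown: 83 × 1/16 = 5.1875
χ² = Σ (O − E)² / E
  white: (63 − 62.25)² / 62.25 = 0.0090
  black: (14 − 15.5625)² / 15.5625 = 0.1569
  brown: (6 − 5.1875)² / 5.1875 = 0.1273
χ² = 0.0090 + 0.1569 + 0.1273 = 0.2932 ≈ 0.293
Degrees of freedom = 3 − 1 = 2; critical value at α = 0.05 is 5.991.
Since 0.293 < 5.991, we fail to reject the null hypothesis — the data are consistent with the 12:3:1 ratio.

0.293; consistent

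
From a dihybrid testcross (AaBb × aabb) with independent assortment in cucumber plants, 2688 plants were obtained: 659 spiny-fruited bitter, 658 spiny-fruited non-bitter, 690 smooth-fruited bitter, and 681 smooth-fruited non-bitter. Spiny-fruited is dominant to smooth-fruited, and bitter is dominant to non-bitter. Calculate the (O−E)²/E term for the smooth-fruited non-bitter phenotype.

0.121

A dihybrid testcross with independent assortment gives a 1:1:1:1 ratio.
Under the 1:1:1:1 hypothesis (Σ ratio = 4, N = 2688):
  spiny-fruited bitter: 2688 × 1/4 = 672
  spiny-fruited non-bitter: 2688 × 1/4 = 672
  smooth-fruited bitter: 2688 × 1/4 = 672
  smooth-fruited non-bitter: 2688 × 1/4 = 672
Contribution of smooth-fruited non-bitter: (681 − 672)² / 672 = 0.1205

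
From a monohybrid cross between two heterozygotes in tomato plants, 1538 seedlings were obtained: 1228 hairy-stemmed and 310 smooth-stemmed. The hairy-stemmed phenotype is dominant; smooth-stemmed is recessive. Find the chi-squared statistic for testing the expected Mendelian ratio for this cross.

19.247

For a monohybrid cross between heterozygotes with complete dominance, the expected phenotypic ratio is 3:1.
Expected counts for N = 1538 under a 3:1 ratio (total parts = 4):
  hairy-stemmed: 1538 × 3/4 = 1153.5
  smooth-stemmed: 1538 × 1/4 = 384.5
χ² = Σ (O − E)² / E
  hairy-stemmed: (1228 − 1153.5)² / 1153.5 = 4.8117
  smooth-stemmed: (310 − 384.5)² / 384.5 = 14.4350
χ² = 4.8117 + 14.4350 = 19.2467 ≈ 19.247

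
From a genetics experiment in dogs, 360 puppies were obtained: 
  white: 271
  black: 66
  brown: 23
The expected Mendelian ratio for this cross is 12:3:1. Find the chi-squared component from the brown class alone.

0.011

The 12:3:1 ratio has 16 parts, so with N = 360 the expected counts are:
  white: 360 × 12/16 = 270
  black: 360 × 3/16 = 67.5
  brown: 360 × 1/16 = 22.5
Contribution of brown: (23 − 22.5)² / 22.5 = 0.0111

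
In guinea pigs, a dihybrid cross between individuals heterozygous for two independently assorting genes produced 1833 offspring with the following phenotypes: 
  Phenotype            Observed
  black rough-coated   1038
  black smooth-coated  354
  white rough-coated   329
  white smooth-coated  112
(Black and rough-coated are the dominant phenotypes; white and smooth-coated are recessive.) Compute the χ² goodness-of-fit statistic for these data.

A dihybrid F₂ with independent assortment and complete dominance at both loci gives a 9:3:3:1 phenotypic ratio.
Total ratio parts = 16. Expected numbers out of 1833:
  black rough-coated: 1833 × 9/16 = 1031.0625
  black smooth-coated: 1833 × 3/16 = 343.6875
  white rough-coated: 1833 × 3/16 = 343.6875
  white smooth-coated: 1833 × 1/16 = 114.5625
χ² = Σ (O − E)² / E
  black rough-coated: (1038 − 1031.0625)² / 1031.0625 = 0.0467
  black smooth-coated: (354 − 343.6875)² / 343.6875 = 0.3094
  white rough-coated: (329 − 343.6875)² / 343.6875 = 0.6277
  white smooth-coated: (112 − 114.5625)² / 114.5625 = 0.0573
χ² = 0.0467 + 0.3094 + 0.6277 + 0.0573 = 1.0411 ≈ 1.041

1.041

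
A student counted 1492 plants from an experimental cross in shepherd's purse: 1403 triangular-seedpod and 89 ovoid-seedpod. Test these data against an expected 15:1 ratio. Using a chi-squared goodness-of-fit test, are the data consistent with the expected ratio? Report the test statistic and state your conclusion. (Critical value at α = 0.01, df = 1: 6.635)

Under the 15:1 hypothesis (Σ ratio = 16, N = 1492):
  triangular-seedpod: 1492 × 15/16 = 1398.75
  ovoid-seedpod: 1492 × 1/16 = 93.25
χ² = Σ (O − E)² / E
  triangular-seedpod: (1403 − 1398.75)² / 1398.75 = 0.0129
  ovoid-seedpod: (89 − 93.25)² / 93.25 = 0.1937
χ² = 0.0129 + 0.1937 = 0.2066 ≈ 0.207
Degrees of freedom = 2 − 1 = 1; critical value at α = 0.01 is 6.635.
Since 0.207 < 6.635, we fail to reject the null hypothesis — the data are consistent with the 15:1 ratio.

0.207; consistent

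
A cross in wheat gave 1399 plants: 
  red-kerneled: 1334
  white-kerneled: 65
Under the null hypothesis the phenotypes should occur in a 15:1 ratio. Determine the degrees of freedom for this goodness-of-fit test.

A goodness-of-fit test with 2 phenotype classes has df = 2 − 1 = 1.

1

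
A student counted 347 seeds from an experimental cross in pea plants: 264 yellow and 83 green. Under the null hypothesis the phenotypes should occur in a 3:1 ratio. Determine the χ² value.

The 3:1 ratio has 4 parts, so with N = 347 the expected counts are:
  yellow: 347 × 3/4 = 260.25
  green: 347 × 1/4 = 86.75
χ² = Σ (O − E)² / E
  yellow: (264 − 260.25)² / 260.25 = 0.0540
  green: (83 − 86.75)² / 86.75 = 0.1621
χ² = 0.0540 + 0.1621 = 0.2161 ≈ 0.216

0.216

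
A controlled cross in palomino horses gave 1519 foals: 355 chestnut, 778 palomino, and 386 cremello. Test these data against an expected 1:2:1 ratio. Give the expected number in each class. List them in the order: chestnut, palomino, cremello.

Expected counts for N = 1519 under a 1:2:1 ratio (total parts = 4):
  chestnut: 1519 × 1/4 = 379.75
  palomino: 1519 × 2/4 = 759.5
  cremello: 1519 × 1/4 = 379.75

379.75, 759.5, 379.75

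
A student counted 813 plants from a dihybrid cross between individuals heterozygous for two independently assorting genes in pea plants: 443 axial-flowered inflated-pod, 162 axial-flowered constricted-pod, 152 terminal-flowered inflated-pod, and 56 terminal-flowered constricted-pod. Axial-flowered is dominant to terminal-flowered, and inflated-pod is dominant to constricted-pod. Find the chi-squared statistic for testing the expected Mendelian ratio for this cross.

A dihybrid F₂ with independent assortment and complete dominance at both loci gives a 9:3:3:1 phenotypic ratio.
Total ratio parts = 16. Expected numbers out of 813:
  axial-flowered inflated-pod: 813 × 9/16 = 457.3125
  axial-flowered constricted-pod: 813 × 3/16 = 152.4375
  terminal-flowered inflated-pod: 813 × 3/16 = 152.4375
  terminal-flowered constricted-pod: 813 × 1/16 = 50.8125
χ² = Σ (O − E)² / E
  axial-flowered inflated-pod: (443 − 457.3125)² / 457.3125 = 0.4479
  axial-flowered constricted-pod: (162 − 152.4375)² / 152.4375 = 0.5999
  terminal-flowered inflated-pod: (152 − 152.4375)² / 152.4375 = 0.0013
  terminal-flowered constricted-pod: (56 − 50.8125)² / 50.8125 = 0.5296
χ² = 0.4479 + 0.5999 + 0.0013 + 0.5296 = 1.5787 ≈ 1.579

1.579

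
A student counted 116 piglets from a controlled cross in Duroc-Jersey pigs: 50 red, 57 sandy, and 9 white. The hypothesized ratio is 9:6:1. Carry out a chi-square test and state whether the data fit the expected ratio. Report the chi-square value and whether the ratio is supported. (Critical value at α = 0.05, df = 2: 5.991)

Total ratio parts = 16. Expected numbers out of 116:
  red: 116 × 9/16 = 65.25
  sandy: 116 × 6/16 = 43.5
  white: 116 × 1/16 = 7.25
χ² = Σ (O − E)² / E
  red: (50 − 65.25)² / 65.25 = 3.5642
  sandy: (57 − 43.5)² / 43.5 = 4.1897
  white: (9 − 7.25)² / 7.25 = 0.4224
χ² = 3.5642 + 4.1897 + 0.4224 = 8.1763 ≈ 8.176
Degrees of freedom = 3 − 1 = 2; critical value at α = 0.05 is 5.991.
Since 8.176 > 5.991, we reject the null hypothesis — the data do not fit the 9:6:1 ratio.

8.176; not consistent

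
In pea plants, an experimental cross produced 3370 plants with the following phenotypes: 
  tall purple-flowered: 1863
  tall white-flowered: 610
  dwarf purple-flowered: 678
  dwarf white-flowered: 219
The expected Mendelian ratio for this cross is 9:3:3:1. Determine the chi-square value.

Expected counts for N = 3370 under a 9:3:3:1 ratio (total parts = 16):
  tall purple-flowered: 3370 × 9/16 = 1895.625
  tall white-flowered: 3370 × 3/16 = 631.875
  dwarf purple-flowered: 3370 × 3/16 = 631.875
  dwarf white-flowered: 3370 × 1/16 = 210.625
χ² = Σ (O − E)² / E
  tall purple-flowered: (1863 − 1895.625)² / 1895.625 = 0.5615
  tall white-flowered: (610 − 631.875)² / 631.875 = 0.7573
  dwarf purple-flowered: (678 − 631.875)² / 631.875 = 3.3670
  dwarf white-flowered: (219 − 210.625)² / 210.625 = 0.3330
χ² = 0.5615 + 0.7573 + 3.3670 + 0.3330 = 5.0188 ≈ 5.019

5.019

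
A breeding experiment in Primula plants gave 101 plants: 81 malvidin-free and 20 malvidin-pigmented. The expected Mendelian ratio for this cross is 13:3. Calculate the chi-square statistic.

0.073

Expected counts for N = 101 under a 13:3 ratio (total parts = 16):
  malvidin-free: 101 × 13/16 = 82.0625
  malvidin-pigmented: 101 × 3/16 = 18.9375
χ² = Σ (O − E)² / E
  malvidin-free: (81 − 82.0625)² / 82.0625 = 0.0138
  malvidin-pigmented: (20 − 18.9375)² / 18.9375 = 0.0596
χ² = 0.0138 + 0.0596 = 0.0734 ≈ 0.073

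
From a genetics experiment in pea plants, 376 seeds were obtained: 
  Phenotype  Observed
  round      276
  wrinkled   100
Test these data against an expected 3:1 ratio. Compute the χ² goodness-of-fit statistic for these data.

0.511

Total ratio parts = 4. Expected numbers out of 376:
  round: 376 × 3/4 = 282
  wrinkled: 376 × 1/4 = 94
χ² = Σ (O − E)² / E
  round: (276 − 282)² / 282 = 0.1277
  wrinkled: (100 − 94)² / 94 = 0.3830
χ² = 0.1277 + 0.3830 = 0.5107 ≈ 0.511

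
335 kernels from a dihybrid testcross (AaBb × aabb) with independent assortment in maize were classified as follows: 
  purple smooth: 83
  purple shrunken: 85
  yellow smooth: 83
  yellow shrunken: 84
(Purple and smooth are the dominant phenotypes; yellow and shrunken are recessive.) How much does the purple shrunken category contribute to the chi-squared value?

A dihybrid testcross with independent assortment gives a 1:1:1:1 ratio.
Under the 1:1:1:1 hypothesis (Σ ratio = 4, N = 335):
  purple smooth: 335 × 1/4 = 83.75
  purple shrunken: 335 × 1/4 = 83.75
  yellow smooth: 335 × 1/4 = 83.75
  yellow shrunken: 335 × 1/4 = 83.75
Contribution of purple shrunken: (85 − 83.75)² / 83.75 = 0.0187

0.019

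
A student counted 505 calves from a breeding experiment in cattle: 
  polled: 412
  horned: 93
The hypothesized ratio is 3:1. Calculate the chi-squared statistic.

Total ratio parts = 4. Expected numbers out of 505:
  polled: 505 × 3/4 = 378.75
  horned: 505 × 1/4 = 126.25
χ² = Σ (O − E)² / E
  polled: (412 − 378.75)² / 378.75 = 2.9190
  horned: (93 − 126.25)² / 126.25 = 8.7569
χ² = 2.9190 + 8.7569 = 11.6759 ≈ 11.676

11.676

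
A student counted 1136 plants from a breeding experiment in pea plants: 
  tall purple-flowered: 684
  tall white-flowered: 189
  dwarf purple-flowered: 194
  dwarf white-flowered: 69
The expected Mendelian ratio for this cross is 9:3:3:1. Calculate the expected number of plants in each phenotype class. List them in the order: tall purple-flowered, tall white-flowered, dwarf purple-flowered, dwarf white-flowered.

639, 213, 213, 71

Under the 9:3:3:1 hypothesis (Σ ratio = 16, N = 1136):
  tall purple-flowered: 1136 × 9/16 = 639
  tall white-flowered: 1136 × 3/16 = 213
  dwarf purple-flowered: 1136 × 3/16 = 213
  dwarf white-flowered: 1136 × 1/16 = 71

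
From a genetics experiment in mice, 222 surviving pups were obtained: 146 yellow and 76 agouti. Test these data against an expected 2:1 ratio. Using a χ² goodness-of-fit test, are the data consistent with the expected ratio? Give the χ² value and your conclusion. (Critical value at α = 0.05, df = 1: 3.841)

Under the 2:1 hypothesis (Σ ratio = 3, N = 222):
  yellow: 222 × 2/3 = 148
  agouti: 222 × 1/3 = 74
χ² = Σ (O − E)² / E
  yellow: (146 − 148)² / 148 = 0.0270
  agouti: (76 − 74)² / 74 = 0.0541
χ² = 0.0270 + 0.0541 = 0.0811 ≈ 0.081
Degrees of freedom = 2 − 1 = 1; critical value at α = 0.05 is 3.841.
Since 0.081 < 3.841, we fail to reject the null hypothesis — the data are consistent with the 2:1 ratio.

0.081; consistent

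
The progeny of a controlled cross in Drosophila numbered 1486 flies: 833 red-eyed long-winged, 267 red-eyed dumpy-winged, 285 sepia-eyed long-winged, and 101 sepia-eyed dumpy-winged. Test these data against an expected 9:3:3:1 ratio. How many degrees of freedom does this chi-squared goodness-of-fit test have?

A goodness-of-fit test with 4 phenotype classes has df = 4 − 1 = 3.

3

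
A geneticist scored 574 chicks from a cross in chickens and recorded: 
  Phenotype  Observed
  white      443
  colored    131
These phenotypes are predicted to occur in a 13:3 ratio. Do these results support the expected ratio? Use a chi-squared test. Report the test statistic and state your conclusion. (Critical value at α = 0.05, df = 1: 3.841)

Total ratio parts = 16. Expected numbers out of 574:
  white: 574 × 13/16 = 466.375
  colored: 574 × 3/16 = 107.625
χ² = Σ (O − E)² / E
  white: (443 − 466.375)² / 466.375 = 1.1716
  colored: (131 − 107.625)² / 107.625 = 5.0768
χ² = 1.1716 + 5.0768 = 6.2484 ≈ 6.248
Degrees of freedom = 2 − 1 = 1; critical value at α = 0.05 is 3.841.
Since 6.248 > 3.841, we reject the null hypothesis — the data do not fit the 13:3 ratio.

6.248; not consistent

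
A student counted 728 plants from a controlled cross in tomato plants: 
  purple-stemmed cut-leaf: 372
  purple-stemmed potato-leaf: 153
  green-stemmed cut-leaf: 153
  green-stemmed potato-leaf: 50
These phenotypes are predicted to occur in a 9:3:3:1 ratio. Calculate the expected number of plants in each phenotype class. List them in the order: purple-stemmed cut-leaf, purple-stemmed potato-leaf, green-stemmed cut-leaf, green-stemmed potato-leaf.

Total ratio parts = 16. Expected numbers out of 728:
  purple-stemmed cut-leaf: 728 × 9/16 = 409.5
  purple-stemmed potato-leaf: 728 × 3/16 = 136.5
  green-stemmed cut-leaf: 728 × 3/16 = 136.5
  green-stemmed potato-leaf: 728 × 1/16 = 45.5

409.5, 136.5, 136.5, 45.5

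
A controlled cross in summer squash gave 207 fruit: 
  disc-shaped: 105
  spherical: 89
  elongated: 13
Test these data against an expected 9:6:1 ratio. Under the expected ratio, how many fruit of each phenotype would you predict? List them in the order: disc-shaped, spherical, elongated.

116.4375, 77.625, 12.9375

Expected counts for N = 207 under a 9:6:1 ratio (total parts = 16):
  disc-shaped: 207 × 9/16 = 116.4375
  spherical: 207 × 6/16 = 77.625
  elongated: 207 × 1/16 = 12.9375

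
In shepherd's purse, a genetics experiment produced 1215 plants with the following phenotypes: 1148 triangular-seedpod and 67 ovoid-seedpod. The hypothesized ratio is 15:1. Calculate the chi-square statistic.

1.122

The 15:1 ratio has 16 parts, so with N = 1215 the expected counts are:
  triangular-seedpod: 1215 × 15/16 = 1139.0625
  ovoid-seedpod: 1215 × 1/16 = 75.9375
χ² = Σ (O − E)² / E
  triangular-seedpod: (1148 − 1139.0625)² / 1139.0625 = 0.0701
  ovoid-seedpod: (67 − 75.9375)² / 75.9375 = 1.0519
χ² = 0.0701 + 1.0519 = 1.122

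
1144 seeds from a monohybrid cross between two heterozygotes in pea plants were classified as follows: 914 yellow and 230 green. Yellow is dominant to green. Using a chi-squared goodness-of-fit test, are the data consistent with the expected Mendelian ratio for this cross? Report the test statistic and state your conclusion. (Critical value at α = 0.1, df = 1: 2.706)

For a monohybrid cross between heterozygotes with complete dominance, the expected phenotypic ratio is 3:1.
Expected counts for N = 1144 under a 3:1 ratio (total parts = 4):
  yellow: 1144 × 3/4 = 858
  green: 1144 × 1/4 = 286
χ² = Σ (O − E)² / E
  yellow: (914 − 858)² / 858 = 3.6550
  green: (230 − 286)² / 286 = 10.9650
χ² = 3.6550 + 10.9650 = 14.620
Degrees of freedom = 2 − 1 = 1; critical value at α = 0.1 is 2.706.
Since 14.620 > 2.706, we reject the null hypothesis — the data do not fit the 3:1 ratio.

14.620; not consistent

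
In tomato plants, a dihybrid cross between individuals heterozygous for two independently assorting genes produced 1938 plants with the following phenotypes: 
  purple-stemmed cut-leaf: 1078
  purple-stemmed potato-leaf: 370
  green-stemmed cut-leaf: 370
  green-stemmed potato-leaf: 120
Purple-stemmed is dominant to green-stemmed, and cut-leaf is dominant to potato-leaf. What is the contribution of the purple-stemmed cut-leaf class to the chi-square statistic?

0.135

A dihybrid F₂ with independent assortment and complete dominance at both loci gives a 9:3:3:1 phenotypic ratio.
The 9:3:3:1 ratio has 16 parts, so with N = 1938 the expected counts are:
  purple-stemmed cut-leaf: 1938 × 9/16 = 1090.125
  purple-stemmed potato-leaf: 1938 × 3/16 = 363.375
  green-stemmed cut-leaf: 1938 × 3/16 = 363.375
  green-stemmed potato-leaf: 1938 × 1/16 = 121.125
Contribution of purple-stemmed cut-leaf: (1078 − 1090.125)² / 1090.125 = 0.1349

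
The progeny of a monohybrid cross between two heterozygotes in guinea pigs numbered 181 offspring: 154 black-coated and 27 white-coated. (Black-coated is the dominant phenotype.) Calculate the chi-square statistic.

9.814

For a monohybrid cross between heterozygotes with complete dominance, the expected phenotypic ratio is 3:1.
Total ratio parts = 4. Expected numbers out of 181:
  black-coated: 181 × 3/4 = 135.75
  white-coated: 181 × 1/4 = 45.25
χ² = Σ (O − E)² / E
  black-coated: (154 − 135.75)² / 135.75 = 2.4535
  white-coated: (27 − 45.25)² / 45.25 = 7.3605
χ² = 2.4535 + 7.3605 = 9.814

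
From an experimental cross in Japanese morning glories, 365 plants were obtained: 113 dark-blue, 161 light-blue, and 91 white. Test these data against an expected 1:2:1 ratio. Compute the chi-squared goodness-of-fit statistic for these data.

7.718

Under the 1:2:1 hypothesis (Σ ratio = 4, N = 365):
  dark-blue: 365 × 1/4 = 91.25
  light-blue: 365 × 2/4 = 182.5
  white: 365 × 1/4 = 91.25
χ² = Σ (O − E)² / E
  dark-blue: (113 − 91.25)² / 91.25 = 5.1842
  light-blue: (161 − 182.5)² / 182.5 = 2.5329
  white: (91 − 91.25)² / 91.25 = 0.0007
χ² = 5.1842 + 2.5329 + 0.0007 = 7.7178 ≈ 7.718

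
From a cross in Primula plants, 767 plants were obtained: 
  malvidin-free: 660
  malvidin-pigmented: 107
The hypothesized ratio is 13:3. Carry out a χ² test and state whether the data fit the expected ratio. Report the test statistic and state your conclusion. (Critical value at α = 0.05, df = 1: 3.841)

11.598; not consistent

The 13:3 ratio has 16 parts, so with N = 767 the expected counts are:
  malvidin-free: 767 × 13/16 = 623.1875
  malvidin-pigmented: 767 × 3/16 = 143.8125
χ² = Σ (O − E)² / E
  malvidin-free: (660 − 623.1875)² / 623.1875 = 2.1746
  malvidin-pigmented: (107 − 143.8125)² / 143.8125 = 9.4231
χ² = 2.1746 + 9.4231 = 11.5977 ≈ 11.598
Degrees of freedom = 2 − 1 = 1; critical value at α = 0.05 is 3.841.
Since 11.598 > 3.841, we reject the null hypothesis — the data do not fit the 13:3 ratio.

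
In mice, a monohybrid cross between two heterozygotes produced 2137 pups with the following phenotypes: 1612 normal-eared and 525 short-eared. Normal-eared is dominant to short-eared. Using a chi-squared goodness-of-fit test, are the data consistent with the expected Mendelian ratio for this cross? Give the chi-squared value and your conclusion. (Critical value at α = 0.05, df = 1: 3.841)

0.214; consistent

For a monohybrid cross between heterozygotes with complete dominance, the expected phenotypic ratio is 3:1.
Total ratio parts = 4. Expected numbers out of 2137:
  normal-eared: 2137 × 3/4 = 1602.75
  short-eared: 2137 × 1/4 = 534.25
χ² = Σ (O − E)² / E
  normal-eared: (1612 − 1602.75)² / 1602.75 = 0.0534
  short-eared: (525 − 534.25)² / 534.25 = 0.1602
χ² = 0.0534 + 0.1602 = 0.2136 ≈ 0.214
Degrees of freedom = 2 − 1 = 1; critical value at α = 0.05 is 3.841.
Since 0.214 < 3.841, we fail to reject the null hypothesis — the data are consistent with the 3:1 ratio.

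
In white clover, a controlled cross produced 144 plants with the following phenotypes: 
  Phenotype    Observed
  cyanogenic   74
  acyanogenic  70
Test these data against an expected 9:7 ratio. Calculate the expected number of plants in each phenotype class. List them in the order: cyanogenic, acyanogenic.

81, 63

Total ratio parts = 16. Expected numbers out of 144:
  cyanogenic: 144 × 9/16 = 81
  acyanogenic: 144 × 7/16 = 63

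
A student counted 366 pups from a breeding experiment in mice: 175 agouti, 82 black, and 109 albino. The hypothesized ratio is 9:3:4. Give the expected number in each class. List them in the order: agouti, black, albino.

The 9:3:4 ratio has 16 parts, so with N = 366 the expected counts are:
  agouti: 366 × 9/16 = 205.875
  black: 366 × 3/16 = 68.625
  albino: 366 × 4/16 = 91.5

205.875, 68.625, 91.5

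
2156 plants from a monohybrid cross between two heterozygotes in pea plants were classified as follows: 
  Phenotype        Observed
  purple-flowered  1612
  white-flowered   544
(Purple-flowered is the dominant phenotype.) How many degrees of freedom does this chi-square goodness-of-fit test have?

For a monohybrid cross between heterozygotes with complete dominance, the expected phenotypic ratio is 3:1.
A goodness-of-fit test with 2 phenotype classes has df = 2 − 1 = 1.

1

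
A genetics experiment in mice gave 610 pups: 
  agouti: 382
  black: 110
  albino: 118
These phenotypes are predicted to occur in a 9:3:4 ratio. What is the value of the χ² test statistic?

12.377

Expected counts for N = 610 under a 9:3:4 ratio (total parts = 16):
  agouti: 610 × 9/16 = 343.125
  black: 610 × 3/16 = 114.375
  albino: 610 × 4/16 = 152.5
χ² = Σ (O − E)² / E
  agouti: (382 − 343.125)² / 343.125 = 4.4044
  black: (110 − 114.375)² / 114.375 = 0.1673
  albino: (118 − 152.5)² / 152.5 = 7.8049
χ² = 4.4044 + 0.1673 + 7.8049 = 12.3766 ≈ 12.377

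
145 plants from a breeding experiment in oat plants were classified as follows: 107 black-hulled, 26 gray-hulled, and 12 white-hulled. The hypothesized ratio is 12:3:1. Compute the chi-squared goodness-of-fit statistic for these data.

1.032

Expected counts for N = 145 under a 12:3:1 ratio (total parts = 16):
  black-hulled: 145 × 12/16 = 108.75
  gray-hulled: 145 × 3/16 = 27.1875
  white-hulled: 145 × 1/16 = 9.0625
χ² = Σ (O − E)² / E
  black-hulled: (107 − 108.75)² / 108.75 = 0.0282
  gray-hulled: (26 − 27.1875)² / 27.1875 = 0.0519
  white-hulled: (12 − 9.0625)² / 9.0625 = 0.9522
χ² = 0.0282 + 0.0519 + 0.9522 = 1.0323 ≈ 1.032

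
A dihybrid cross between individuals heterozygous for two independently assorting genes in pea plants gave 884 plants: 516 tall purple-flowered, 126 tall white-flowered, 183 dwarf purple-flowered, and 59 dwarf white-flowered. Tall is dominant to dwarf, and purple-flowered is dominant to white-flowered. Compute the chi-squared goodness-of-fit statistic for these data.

12.290

A dihybrid F₂ with independent assortment and complete dominance at both loci gives a 9:3:3:1 phenotypic ratio.
Expected counts for N = 884 under a 9:3:3:1 ratio (total parts = 16):
  tall purple-flowered: 884 × 9/16 = 497.25
  tall white-flowered: 884 × 3/16 = 165.75
  dwarf purple-flowered: 884 × 3/16 = 165.75
  dwarf white-flowered: 884 × 1/16 = 55.25
χ² = Σ (O − E)² / E
  tall purple-flowered: (516 − 497.25)² / 497.25 = 0.7070
  tall white-flowered: (126 − 165.75)² / 165.75 = 9.5328
  dwarf purple-flowered: (183 − 165.75)² / 165.75 = 1.7952
  dwarf white-flowered: (59 − 55.25)² / 55.25 = 0.2545
χ² = 0.7070 + 9.5328 + 1.7952 + 0.2545 = 12.2895 ≈ 12.290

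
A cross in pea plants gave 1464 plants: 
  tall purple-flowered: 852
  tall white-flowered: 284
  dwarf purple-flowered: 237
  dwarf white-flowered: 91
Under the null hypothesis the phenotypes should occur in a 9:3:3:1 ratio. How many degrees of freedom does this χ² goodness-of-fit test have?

A goodness-of-fit test with 4 phenotype classes has df = 4 − 1 = 3.

3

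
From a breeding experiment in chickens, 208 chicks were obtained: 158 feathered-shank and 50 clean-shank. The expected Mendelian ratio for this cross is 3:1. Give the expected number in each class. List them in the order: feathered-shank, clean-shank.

156, 52

Total ratio parts = 4. Expected numbers out of 208:
  feathered-shank: 208 × 3/4 = 156
  clean-shank: 208 × 1/4 = 52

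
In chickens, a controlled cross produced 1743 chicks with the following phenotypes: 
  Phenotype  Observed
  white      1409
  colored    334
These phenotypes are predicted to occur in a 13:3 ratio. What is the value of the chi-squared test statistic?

The 13:3 ratio has 16 parts, so with N = 1743 the expected counts are:
  white: 1743 × 13/16 = 1416.1875
  colored: 1743 × 3/16 = 326.8125
χ² = Σ (O − E)² / E
  white: (1409 − 1416.1875)² / 1416.1875 = 0.0365
  colored: (334 − 326.8125)² / 326.8125 = 0.1581
χ² = 0.0365 + 0.1581 = 0.1946 ≈ 0.195

0.195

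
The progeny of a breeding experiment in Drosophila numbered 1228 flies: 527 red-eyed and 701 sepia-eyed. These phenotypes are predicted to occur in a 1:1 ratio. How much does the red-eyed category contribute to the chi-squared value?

12.327

Expected counts for N = 1228 under a 1:1 ratio (total parts = 2):
  red-eyed: 1228 × 1/2 = 614
  sepia-eyed: 1228 × 1/2 = 614
Contribution of red-eyed: (527 − 614)² / 614 = 12.3274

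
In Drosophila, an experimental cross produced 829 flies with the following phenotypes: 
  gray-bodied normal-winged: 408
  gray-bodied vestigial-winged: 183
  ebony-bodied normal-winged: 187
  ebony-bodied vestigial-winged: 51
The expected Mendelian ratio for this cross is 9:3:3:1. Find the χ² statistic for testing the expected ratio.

18.601

The 9:3:3:1 ratio has 16 parts, so with N = 829 the expected counts are:
  gray-bodied normal-winged: 829 × 9/16 = 466.3125
  gray-bodied vestigial-winged: 829 × 3/16 = 155.4375
  ebony-bodied normal-winged: 829 × 3/16 = 155.4375
  ebony-bodied vestigial-winged: 829 × 1/16 = 51.8125
χ² = Σ (O − E)² / E
  gray-bodied normal-winged: (408 − 466.3125)² / 466.3125 = 7.2920
  gray-bodied vestigial-winged: (183 − 155.4375)² / 155.4375 = 4.8874
  ebony-bodied normal-winged: (187 − 155.4375)² / 155.4375 = 6.4090
  ebony-bodied vestigial-winged: (51 − 51.8125)² / 51.8125 = 0.0127
χ² = 7.2920 + 4.8874 + 6.4090 + 0.0127 = 18.6011 ≈ 18.601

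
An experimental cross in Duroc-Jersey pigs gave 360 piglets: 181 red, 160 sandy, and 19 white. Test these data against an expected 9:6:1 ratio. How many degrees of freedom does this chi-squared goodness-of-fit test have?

A goodness-of-fit test with 3 phenotype classes has df = 3 − 1 = 2.

2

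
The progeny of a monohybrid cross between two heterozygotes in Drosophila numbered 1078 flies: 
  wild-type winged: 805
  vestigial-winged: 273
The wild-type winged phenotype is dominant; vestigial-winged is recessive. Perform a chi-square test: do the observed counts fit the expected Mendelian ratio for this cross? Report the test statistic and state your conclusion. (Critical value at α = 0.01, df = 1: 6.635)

For a monohybrid cross between heterozygotes with complete dominance, the expected phenotypic ratio is 3:1.
Total ratio parts = 4. Expected numbers out of 1078:
  wild-type winged: 1078 × 3/4 = 808.5
  vestigial-winged: 1078 × 1/4 = 269.5
χ² = Σ (O − E)² / E
  wild-type winged: (805 − 808.5)² / 808.5 = 0.0152
  vestigial-winged: (273 − 269.5)² / 269.5 = 0.0455
χ² = 0.0152 + 0.0455 = 0.0607 ≈ 0.061
Degrees of freedom = 2 − 1 = 1; critical value at α = 0.01 is 6.635.
Since 0.061 < 6.635, we fail to reject the null hypothesis — the data are consistent with the 3:1 ratio.

0.061; consistent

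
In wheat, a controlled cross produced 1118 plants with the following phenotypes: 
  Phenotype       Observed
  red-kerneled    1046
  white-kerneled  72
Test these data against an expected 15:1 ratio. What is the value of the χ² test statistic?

The 15:1 ratio has 16 parts, so with N = 1118 the expected counts are:
  red-kerneled: 1118 × 15/16 = 1048.125
  white-kerneled: 1118 × 1/16 = 69.875
χ² = Σ (O − E)² / E
  red-kerneled: (1046 − 1048.125)² / 1048.125 = 0.0043
  white-kerneled: (72 − 69.875)² / 69.875 = 0.0646
χ² = 0.0043 + 0.0646 = 0.0689 ≈ 0.069

0.069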